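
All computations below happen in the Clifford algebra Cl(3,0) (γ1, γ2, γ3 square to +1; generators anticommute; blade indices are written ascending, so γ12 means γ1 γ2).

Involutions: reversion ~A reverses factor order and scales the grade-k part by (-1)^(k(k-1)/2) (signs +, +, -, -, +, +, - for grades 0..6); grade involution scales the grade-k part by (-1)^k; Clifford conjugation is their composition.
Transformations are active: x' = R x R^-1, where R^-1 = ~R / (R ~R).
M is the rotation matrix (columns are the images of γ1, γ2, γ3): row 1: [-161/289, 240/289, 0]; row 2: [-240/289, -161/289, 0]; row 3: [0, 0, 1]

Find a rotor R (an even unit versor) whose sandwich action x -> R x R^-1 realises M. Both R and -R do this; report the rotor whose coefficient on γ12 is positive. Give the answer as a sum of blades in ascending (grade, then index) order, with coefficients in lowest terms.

Method: write R = a + b12*γ12 + b13*γ13 + b23*γ23 with a^2 + b12^2 + b13^2 + b23^2 = 1 (so R^-1 = ~R). Expanding the columns R e_j ~R gives tr M = 4a^2 - 1 and, from the antisymmetric part, M21 - M12 = -4a*b12, M13 - M31 = 4a*b13, M32 - M23 = -4a*b23.
Here tr M = -33/289, so a^2 = (1 + tr M)/4 = 64/289 and a = ±8/17. Taking a = 8/17: M21 - M12 = -480/289, M13 - M31 = 0, M32 - M23 = 0, giving b12 = 15/17, b13 = 0, b23 = 0, i.e. R = 8/17 + 15/17*γ12.
Its γ12 coefficient is already positive.
Answer: 8/17 + 15/17*γ12. Sheet selection: the two-to-one cover makes ±R indistinguishable at the matrix level (trace -33/289), so uniqueness comes from the required sign on γ12.


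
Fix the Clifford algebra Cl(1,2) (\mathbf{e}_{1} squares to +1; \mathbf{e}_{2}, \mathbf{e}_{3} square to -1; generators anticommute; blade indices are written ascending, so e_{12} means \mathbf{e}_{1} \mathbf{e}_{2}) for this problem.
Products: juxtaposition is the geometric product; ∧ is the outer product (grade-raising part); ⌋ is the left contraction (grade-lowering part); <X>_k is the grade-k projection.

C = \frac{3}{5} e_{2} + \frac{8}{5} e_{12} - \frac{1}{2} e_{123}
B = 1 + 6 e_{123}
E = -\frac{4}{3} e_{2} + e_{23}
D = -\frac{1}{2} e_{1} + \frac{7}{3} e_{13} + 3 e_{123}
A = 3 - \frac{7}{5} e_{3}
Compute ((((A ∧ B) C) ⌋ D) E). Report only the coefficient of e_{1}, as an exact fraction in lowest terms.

step 1: 3 - \frac{7}{5} e_{3} + 18 e_{123}
step 2: 9 + \frac{9}{5} e_{2} + \frac{144}{5} e_{3} + \frac{41}{10} e_{12} + \frac{54}{5} e_{13} + \frac{21}{25} e_{23} - \frac{187}{50} e_{123}
step 3: \frac{1821}{50} + \frac{3009}{50} e_{1} - \frac{162}{5} e_{2} + \frac{123}{10} e_{3} - \frac{432}{5} e_{12} + \frac{132}{5} e_{13} + 27 e_{123}
step 4: -\frac{216}{5} - \frac{711}{5} e_{1} - \frac{1813}{50} e_{2} + \frac{162}{5} e_{3} - \frac{1346}{25} e_{12} + \frac{252}{5} e_{13} + \frac{2641}{50} e_{23} + \frac{4769}{50} e_{123}
Answer: -\frac{711}{5}


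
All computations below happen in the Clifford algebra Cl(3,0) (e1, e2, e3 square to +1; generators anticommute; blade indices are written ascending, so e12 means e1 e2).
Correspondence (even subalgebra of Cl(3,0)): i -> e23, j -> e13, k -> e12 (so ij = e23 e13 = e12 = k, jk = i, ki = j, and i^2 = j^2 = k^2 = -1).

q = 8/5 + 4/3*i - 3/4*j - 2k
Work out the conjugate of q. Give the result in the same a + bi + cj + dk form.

In blades: q = 8/5 - 2*e12 - 3/4*e13 + 4/3*e23.
Quaternion conjugation is reversion on the even subalgebra: the scalar is fixed and every grade-2 blade flips sign, giving 8/5 + 2*e12 + 3/4*e13 - 4/3*e23; translating back:
Answer: 8/5 - 4/3*i + 3/4*j + 2k


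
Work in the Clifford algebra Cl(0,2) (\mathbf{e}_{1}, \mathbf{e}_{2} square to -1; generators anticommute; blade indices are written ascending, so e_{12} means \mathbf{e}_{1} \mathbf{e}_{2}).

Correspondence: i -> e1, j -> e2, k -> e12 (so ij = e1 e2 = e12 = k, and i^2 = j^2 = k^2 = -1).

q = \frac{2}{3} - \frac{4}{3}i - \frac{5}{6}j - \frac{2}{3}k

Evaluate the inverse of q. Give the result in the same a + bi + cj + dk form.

In blades: q = \frac{2}{3} - \frac{4}{3} e_{1} - \frac{5}{6} e_{2} - \frac{2}{3} e_{12}.
With qbar = \frac{2}{3} + \frac{4}{3} e_{1} + \frac{5}{6} e_{2} + \frac{2}{3} e_{12} (scalar fixed, mapped units negated), q qbar = \frac{121}{36} (the sum of squared coefficients), so q^-1 = qbar / (\frac{121}{36}) = \frac{24}{121} + \frac{48}{121} e_{1} + \frac{30}{121} e_{2} + \frac{24}{121} e_{12}; translating back:
Answer: \frac{24}{121} + \frac{48}{121}i + \frac{30}{121}j + \frac{24}{121}k


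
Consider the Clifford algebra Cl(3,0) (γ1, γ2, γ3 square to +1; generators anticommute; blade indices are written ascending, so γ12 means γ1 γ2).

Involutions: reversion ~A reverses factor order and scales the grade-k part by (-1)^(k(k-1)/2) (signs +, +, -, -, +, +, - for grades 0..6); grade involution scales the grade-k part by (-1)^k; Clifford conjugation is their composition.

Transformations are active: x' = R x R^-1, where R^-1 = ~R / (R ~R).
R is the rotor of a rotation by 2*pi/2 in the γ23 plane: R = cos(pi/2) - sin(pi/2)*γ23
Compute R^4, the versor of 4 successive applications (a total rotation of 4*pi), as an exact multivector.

The rotor phase is half the rotation angle and phases add under composition, so 4 steps in the γ23 plane accumulate phase 4*(pi/2) = 2*pi: R^4 = cos(2*pi) - sin(2*pi)*γ23.
cos(2*pi) = 1 and sin(2*pi) = 0, so R^4 = 1. The total rotation 4*pi is 2 full turns, so every vector returns to itself, yet the rotor is +1, back on the identity sheet (an even number of 2*pi turns).
Answer: 1


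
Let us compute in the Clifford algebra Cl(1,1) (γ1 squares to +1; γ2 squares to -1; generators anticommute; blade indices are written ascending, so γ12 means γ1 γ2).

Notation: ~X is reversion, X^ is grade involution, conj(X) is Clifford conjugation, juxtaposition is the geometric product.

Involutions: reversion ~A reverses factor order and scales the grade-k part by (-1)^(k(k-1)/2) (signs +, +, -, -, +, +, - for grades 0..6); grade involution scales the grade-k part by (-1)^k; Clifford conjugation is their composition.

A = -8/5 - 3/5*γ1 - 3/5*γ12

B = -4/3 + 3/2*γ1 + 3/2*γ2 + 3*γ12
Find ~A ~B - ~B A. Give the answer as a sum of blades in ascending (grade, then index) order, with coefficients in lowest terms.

first term: -17/30 - 5/2*γ1 - 3/2*γ2 + 31/10*γ12
second term: 91/30 - 5/2*γ1 - 51/10*γ2 + 13/2*γ12
Answer: -18/5 + 18/5*γ2 - 17/5*γ12


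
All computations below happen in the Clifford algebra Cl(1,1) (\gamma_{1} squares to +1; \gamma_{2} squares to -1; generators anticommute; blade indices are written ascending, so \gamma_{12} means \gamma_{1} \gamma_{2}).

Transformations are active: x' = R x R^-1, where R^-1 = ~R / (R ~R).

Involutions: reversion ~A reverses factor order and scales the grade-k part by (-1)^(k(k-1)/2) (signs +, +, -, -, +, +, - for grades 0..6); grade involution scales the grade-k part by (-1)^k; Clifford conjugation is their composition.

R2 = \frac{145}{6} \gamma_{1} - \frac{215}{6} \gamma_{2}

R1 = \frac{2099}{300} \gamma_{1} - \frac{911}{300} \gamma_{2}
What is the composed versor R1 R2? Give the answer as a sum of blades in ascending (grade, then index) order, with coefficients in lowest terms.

Distribute over the terms of R1 (each basis-blade product reordered to ascending indices, repeated generators contracted through their squares):
(\frac{2099}{300} \gamma_{1}) R2 = \frac{60871}{360} - \frac{90257}{360} \gamma_{12}
(-\frac{911}{300} \gamma_{2}) R2 = -\frac{39173}{360} + \frac{26419}{360} \gamma_{12}
Summing the partial products and collecting blades:
Answer: \frac{10849}{180} - \frac{31919}{180} \gamma_{12}


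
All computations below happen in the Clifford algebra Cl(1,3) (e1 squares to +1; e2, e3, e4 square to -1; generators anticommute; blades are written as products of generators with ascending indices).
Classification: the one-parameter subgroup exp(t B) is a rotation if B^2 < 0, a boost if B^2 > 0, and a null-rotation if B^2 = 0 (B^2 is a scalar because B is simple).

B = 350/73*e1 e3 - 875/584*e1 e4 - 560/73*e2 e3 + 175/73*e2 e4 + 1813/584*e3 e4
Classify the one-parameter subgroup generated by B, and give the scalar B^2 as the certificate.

B^2 term by term: the squares give (350/73)^2*(e1 e3)^2 + (-875/584)^2*(e1 e4)^2 + (-560/73)^2*(e2 e3)^2 + (175/73)^2*(e2 e4)^2 + (1813/584)^2*(e3 e4)^2 = 122500/5329*(+1) + 765625/341056*(+1) + 313600/5329*(-1) + 30625/5329*(-1) + 3286969/341056*(-1) = -49 (each basis 2-blade squares to minus the product of its generators' squares); cross terms between blades sharing an index anticommute and cancel; the commuting (index-disjoint) pairs give grade-4 terms 2*c*c'*(blade product), which cancel blade by blade — e1 e2 e3 e4: -122500/5329 + 122500/5329 = 0 — confirming B is simple. So B^2 = -49.
Answer: rotation, certificate B^2 = -49. Key observation: B^2 = -49 is a conjugation invariant, so its sign decides the class regardless of the surface form of B.


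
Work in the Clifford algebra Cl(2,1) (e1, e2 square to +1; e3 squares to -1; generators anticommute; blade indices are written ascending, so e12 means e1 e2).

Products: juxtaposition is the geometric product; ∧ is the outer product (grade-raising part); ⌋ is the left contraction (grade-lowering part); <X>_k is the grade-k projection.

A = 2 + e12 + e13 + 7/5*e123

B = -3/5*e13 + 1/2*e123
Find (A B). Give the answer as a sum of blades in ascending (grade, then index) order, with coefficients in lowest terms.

step 1: 1/10 + 17/50*e2 - 1/2*e3 - 6/5*e13 + 3/5*e23 + e123
Answer: 1/10 + 17/50*e2 - 1/2*e3 - 6/5*e13 + 3/5*e23 + e123


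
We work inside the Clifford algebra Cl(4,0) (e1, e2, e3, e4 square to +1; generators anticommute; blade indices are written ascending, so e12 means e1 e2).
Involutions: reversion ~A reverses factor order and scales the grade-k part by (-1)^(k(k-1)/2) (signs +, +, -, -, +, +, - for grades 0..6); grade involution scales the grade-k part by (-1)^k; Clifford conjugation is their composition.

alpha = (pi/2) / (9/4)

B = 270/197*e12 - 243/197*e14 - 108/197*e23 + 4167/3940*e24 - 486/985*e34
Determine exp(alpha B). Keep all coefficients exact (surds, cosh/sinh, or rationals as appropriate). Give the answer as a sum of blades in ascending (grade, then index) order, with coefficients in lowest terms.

B^2 term by term: the squares give (270/197)^2*(e12)^2 + (-243/197)^2*(e14)^2 + (-108/197)^2*(e23)^2 + (4167/3940)^2*(e24)^2 + (-486/985)^2*(e34)^2 = 72900/38809*(-1) + 59049/38809*(-1) + 11664/38809*(-1) + 17363889/15523600*(-1) + 236196/970225*(-1) = -81/16 (each basis 2-blade squares to minus the product of its generators' squares); cross terms between blades sharing an index anticommute and cancel; the commuting (index-disjoint) pairs give grade-4 terms 2*c*c'*(blade product), which cancel blade by blade — e1234: -52488/38809 + 52488/38809 = 0 — confirming B is simple. So B^2 = -81/16.
B^2 = -81/16 — circular case — the even/odd split gives cos and sin: l = 9/4, alpha*l = pi/2, so exp(alpha B) = cos(pi/2) + (sin(pi/2)/(9/4))*B = 0 + (4/9)*B.
Answer: 120/197*e12 - 108/197*e14 - 48/197*e23 + 463/985*e24 - 216/985*e34


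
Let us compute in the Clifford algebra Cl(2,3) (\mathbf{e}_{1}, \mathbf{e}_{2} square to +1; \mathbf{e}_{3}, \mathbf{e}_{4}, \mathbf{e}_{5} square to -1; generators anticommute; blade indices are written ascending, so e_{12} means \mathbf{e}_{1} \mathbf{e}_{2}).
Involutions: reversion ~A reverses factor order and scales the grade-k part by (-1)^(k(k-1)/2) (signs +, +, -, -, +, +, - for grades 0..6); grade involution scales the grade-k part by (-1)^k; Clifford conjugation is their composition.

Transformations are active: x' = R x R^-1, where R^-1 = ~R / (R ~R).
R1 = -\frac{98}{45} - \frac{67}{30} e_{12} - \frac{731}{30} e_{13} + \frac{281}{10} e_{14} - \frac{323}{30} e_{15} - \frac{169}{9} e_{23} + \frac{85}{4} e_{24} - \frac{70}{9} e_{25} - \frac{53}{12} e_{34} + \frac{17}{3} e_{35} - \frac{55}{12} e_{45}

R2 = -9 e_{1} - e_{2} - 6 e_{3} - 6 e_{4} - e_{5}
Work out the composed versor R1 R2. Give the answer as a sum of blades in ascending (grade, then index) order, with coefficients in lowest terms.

Distribute over the terms of R2 (each basis-blade product reordered to ascending indices, repeated generators contracted through their squares):
R1 (-9 e_{1}) = \frac{98}{5} e_{1} - \frac{201}{10} e_{2} - \frac{2193}{10} e_{3} + \frac{2529}{10} e_{4} - \frac{969}{10} e_{5} + 169 e_{123} - \frac{765}{4} e_{124} + 70 e_{125} + \frac{159}{4} e_{134} - 51 e_{135} + \frac{165}{4} e_{145}
R1 (-e_{2}) = \frac{67}{30} e_{1} + \frac{98}{45} e_{2} - \frac{169}{9} e_{3} + \frac{85}{4} e_{4} - \frac{70}{9} e_{5} - \frac{731}{30} e_{123} + \frac{281}{10} e_{124} - \frac{323}{30} e_{125} + \frac{53}{12} e_{234} - \frac{17}{3} e_{235} + \frac{55}{12} e_{245}
R1 (-6 e_{3}) = -\frac{731}{5} e_{1} - \frac{338}{3} e_{2} + \frac{196}{15} e_{3} + \frac{53}{2} e_{4} - 34 e_{5} + \frac{67}{5} e_{123} + \frac{843}{5} e_{134} - \frac{323}{5} e_{135} + \frac{255}{2} e_{234} - \frac{140}{3} e_{235} + \frac{55}{2} e_{345}
R1 (-6 e_{4}) = \frac{843}{5} e_{1} + \frac{255}{2} e_{2} - \frac{53}{2} e_{3} + \frac{196}{15} e_{4} + \frac{55}{2} e_{5} + \frac{67}{5} e_{124} + \frac{731}{5} e_{134} - \frac{323}{5} e_{145} + \frac{338}{3} e_{234} - \frac{140}{3} e_{245} + 34 e_{345}
R1 (-e_{5}) = -\frac{323}{30} e_{1} - \frac{70}{9} e_{2} + \frac{17}{3} e_{3} - \frac{55}{12} e_{4} + \frac{98}{45} e_{5} + \frac{67}{30} e_{125} + \frac{731}{30} e_{135} - \frac{281}{10} e_{145} + \frac{169}{9} e_{235} - \frac{85}{4} e_{245} + \frac{53}{12} e_{345}
Summing the partial products and collecting blades:
Answer: \frac{502}{15} e_{1} - \frac{163}{15} e_{2} - \frac{11063}{45} e_{3} + \frac{4637}{15} e_{4} - 109 e_{5} + \frac{4741}{30} e_{123} - \frac{599}{4} e_{124} + \frac{922}{15} e_{125} + \frac{7091}{20} e_{134} - \frac{2737}{30} e_{135} - \frac{1029}{20} e_{145} + \frac{2935}{12} e_{234} - \frac{302}{9} e_{235} - \frac{190}{3} e_{245} + \frac{791}{12} e_{345}


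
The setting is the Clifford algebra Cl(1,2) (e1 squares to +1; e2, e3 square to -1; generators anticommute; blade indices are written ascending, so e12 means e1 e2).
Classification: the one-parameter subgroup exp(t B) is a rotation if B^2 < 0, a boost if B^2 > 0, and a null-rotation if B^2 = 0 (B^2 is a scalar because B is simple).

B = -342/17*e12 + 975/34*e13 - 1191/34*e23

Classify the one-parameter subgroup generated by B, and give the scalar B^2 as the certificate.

B^2 term by term: the squares give (-342/17)^2*(e12)^2 + (975/34)^2*(e13)^2 + (-1191/34)^2*(e23)^2 = 116964/289*(+1) + 950625/1156*(+1) + 1418481/1156*(-1) = 0 (each basis 2-blade squares to minus the product of its generators' squares); cross terms between blades sharing an index anticommute and cancel. So B^2 = 0.
Answer: null-rotation, certificate B^2 = 0. Why this suffices: the scalar 0 survives any versor conjugation, so its sign alone determines the class however B is presented.


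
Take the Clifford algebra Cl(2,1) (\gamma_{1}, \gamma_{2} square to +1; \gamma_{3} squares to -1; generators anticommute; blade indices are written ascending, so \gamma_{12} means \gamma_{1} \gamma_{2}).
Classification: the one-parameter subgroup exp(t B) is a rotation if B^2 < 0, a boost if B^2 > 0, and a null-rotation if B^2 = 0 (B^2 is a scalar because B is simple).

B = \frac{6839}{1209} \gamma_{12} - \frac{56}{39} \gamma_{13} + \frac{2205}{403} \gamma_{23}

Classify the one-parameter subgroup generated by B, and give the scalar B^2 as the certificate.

B^2 term by term: the squares give (\frac{6839}{1209})^2*(\gamma_{12})^2 + (-\frac{56}{39})^2*(\gamma_{13})^2 + (\frac{2205}{403})^2*(\gamma_{23})^2 = \frac{46771921}{1461681}*(-1) + \frac{3136}{1521}*(+1) + \frac{4862025}{162409}*(+1) = 0 (each basis 2-blade squares to minus the product of its generators' squares); cross terms between blades sharing an index anticommute and cancel. So B^2 = 0.
Answer: null-rotation, certificate B^2 = 0. Certificate logic: 0 is a conjugation-invariant scalar, so its sign fixes rotation versus boost versus null-rotation outright.


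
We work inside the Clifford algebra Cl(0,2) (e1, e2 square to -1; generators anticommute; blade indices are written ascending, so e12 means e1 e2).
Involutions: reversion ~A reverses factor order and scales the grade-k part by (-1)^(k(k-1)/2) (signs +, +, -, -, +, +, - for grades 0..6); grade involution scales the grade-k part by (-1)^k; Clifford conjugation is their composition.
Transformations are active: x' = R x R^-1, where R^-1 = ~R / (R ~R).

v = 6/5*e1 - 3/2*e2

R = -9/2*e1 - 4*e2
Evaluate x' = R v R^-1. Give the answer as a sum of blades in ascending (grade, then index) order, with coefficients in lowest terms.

~R = -9/2*e1 - 4*e2, and R ~R = -145/4, so R^-1 = ~R / (-145/4).
R v = -3/5 + 231/20*e12
Answer: -978/725*e1 + 1983/1450*e2


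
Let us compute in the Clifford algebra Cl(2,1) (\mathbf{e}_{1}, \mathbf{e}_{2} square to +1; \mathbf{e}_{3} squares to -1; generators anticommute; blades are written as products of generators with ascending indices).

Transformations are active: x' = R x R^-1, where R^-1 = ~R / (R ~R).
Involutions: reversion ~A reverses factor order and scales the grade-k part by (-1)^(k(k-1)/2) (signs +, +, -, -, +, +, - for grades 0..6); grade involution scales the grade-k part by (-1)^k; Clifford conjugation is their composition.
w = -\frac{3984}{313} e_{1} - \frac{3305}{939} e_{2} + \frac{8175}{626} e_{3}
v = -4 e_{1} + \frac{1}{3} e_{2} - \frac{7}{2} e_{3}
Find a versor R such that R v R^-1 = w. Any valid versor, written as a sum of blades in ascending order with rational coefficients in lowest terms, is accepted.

Sketch: the shared square \frac{139}{36} makes R = v + w = -\frac{5236}{313} e_{1} - \frac{2992}{939} e_{2} + \frac{2992}{313} e_{3} the natural versor; its sandwich fixes that direction, negates (v - w)/2, and sends v to w.
Answer: -\frac{5236}{313} e_{1} - \frac{2992}{939} e_{2} + \frac{2992}{313} e_{3}


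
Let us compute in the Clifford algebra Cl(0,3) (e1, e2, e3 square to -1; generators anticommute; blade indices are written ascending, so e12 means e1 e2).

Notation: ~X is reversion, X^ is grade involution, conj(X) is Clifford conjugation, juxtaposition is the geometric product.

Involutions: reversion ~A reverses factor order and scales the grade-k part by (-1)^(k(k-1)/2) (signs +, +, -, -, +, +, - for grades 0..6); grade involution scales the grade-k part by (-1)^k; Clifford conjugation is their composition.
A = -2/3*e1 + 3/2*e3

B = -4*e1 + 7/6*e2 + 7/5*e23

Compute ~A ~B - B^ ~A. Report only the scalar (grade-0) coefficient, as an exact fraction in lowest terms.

first term: -8/3 - 21/10*e2 - 7/9*e12 + 6*e13 - 7/4*e23 + 14/15*e123
second term: 8/3 - 21/10*e2 - 7/9*e12 + 6*e13 - 7/4*e23 - 14/15*e123
Answer: -16/3


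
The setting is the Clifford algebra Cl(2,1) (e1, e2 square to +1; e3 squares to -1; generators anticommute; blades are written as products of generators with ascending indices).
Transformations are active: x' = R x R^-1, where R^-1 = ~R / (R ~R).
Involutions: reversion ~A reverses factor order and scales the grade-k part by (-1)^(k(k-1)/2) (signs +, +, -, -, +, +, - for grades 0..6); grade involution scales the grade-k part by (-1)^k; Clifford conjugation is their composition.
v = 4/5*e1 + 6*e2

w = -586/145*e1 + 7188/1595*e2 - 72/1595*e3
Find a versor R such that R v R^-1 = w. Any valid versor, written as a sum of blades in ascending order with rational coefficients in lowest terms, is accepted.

Key observation: q(v) = q(w) = 916/25 (sandwiches preserve the norm), so R = v + w = -94/29*e1 + 16758/1595*e2 - 72/1595*e3 works whenever it is invertible — the component of v along it is kept and (v - w)/2 reverses, sending v to w.
Answer: -94/29*e1 + 16758/1595*e2 - 72/1595*e3


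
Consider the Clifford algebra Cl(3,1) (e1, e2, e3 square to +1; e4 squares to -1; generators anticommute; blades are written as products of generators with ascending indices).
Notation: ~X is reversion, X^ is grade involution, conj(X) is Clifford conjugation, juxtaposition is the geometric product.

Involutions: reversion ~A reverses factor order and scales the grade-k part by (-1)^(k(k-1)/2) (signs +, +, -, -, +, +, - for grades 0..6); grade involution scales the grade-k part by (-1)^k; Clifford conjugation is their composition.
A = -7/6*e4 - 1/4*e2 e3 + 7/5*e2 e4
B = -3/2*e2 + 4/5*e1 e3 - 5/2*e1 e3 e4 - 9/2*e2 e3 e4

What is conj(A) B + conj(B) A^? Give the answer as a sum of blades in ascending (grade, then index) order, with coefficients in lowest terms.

first term: -237/40*e3 - 39/40*e4 + 1/5*e1 e2 + 35/12*e1 e3 + 21/4*e2 e3 + 7/4*e2 e4 + 7/2*e1 e2 e3 - 5/8*e1 e2 e4 + 14/15*e1 e3 e4 + 28/25*e1 e2 e3 e4
second term: 237/40*e3 + 39/40*e4 - 1/5*e1 e2 + 35/12*e1 e3 + 21/4*e2 e3 + 7/4*e2 e4 + 7/2*e1 e2 e3 - 5/8*e1 e2 e4 - 14/15*e1 e3 e4 + 28/25*e1 e2 e3 e4
Answer: 35/6*e1 e3 + 21/2*e2 e3 + 7/2*e2 e4 + 7*e1 e2 e3 - 5/4*e1 e2 e4 + 56/25*e1 e2 e3 e4


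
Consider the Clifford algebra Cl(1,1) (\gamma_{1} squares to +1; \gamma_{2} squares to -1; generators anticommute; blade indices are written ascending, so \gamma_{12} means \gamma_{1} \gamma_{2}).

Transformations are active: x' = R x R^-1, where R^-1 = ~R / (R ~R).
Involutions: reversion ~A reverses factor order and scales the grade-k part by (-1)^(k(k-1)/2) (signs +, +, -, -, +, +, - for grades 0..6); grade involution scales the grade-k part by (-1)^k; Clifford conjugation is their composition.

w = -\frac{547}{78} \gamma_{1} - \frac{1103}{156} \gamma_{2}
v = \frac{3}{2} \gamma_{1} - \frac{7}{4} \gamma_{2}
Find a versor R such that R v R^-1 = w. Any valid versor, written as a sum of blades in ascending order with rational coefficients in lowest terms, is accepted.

Take R = v + w = -\frac{215}{39} \gamma_{1} - \frac{344}{39} \gamma_{2}. Because q(v) = q(w) = -\frac{13}{16}, conjugation by R sends v exactly to w.
Answer: -\frac{215}{39} \gamma_{1} - \frac{344}{39} \gamma_{2}


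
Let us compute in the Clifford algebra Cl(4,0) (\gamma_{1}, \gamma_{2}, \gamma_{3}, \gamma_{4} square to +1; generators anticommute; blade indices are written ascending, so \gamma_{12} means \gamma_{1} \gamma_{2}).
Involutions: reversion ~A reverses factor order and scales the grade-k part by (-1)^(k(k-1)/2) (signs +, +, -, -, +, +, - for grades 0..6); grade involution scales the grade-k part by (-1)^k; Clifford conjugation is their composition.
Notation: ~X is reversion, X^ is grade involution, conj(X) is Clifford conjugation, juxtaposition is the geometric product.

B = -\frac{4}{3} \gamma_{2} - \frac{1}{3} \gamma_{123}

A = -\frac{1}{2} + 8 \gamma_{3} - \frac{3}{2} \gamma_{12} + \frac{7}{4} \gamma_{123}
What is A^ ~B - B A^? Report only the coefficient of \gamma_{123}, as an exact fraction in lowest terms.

first term: \frac{7}{12} + 2 \gamma_{1} + \frac{2}{3} \gamma_{2} + \frac{1}{2} \gamma_{3} - \frac{8}{3} \gamma_{12} - \frac{7}{3} \gamma_{13} - \frac{32}{3} \gamma_{23} - \frac{1}{6} \gamma_{123}
second term: -\frac{7}{12} - 2 \gamma_{1} + \frac{2}{3} \gamma_{2} - \frac{1}{2} \gamma_{3} + \frac{8}{3} \gamma_{12} - \frac{7}{3} \gamma_{13} + \frac{32}{3} \gamma_{23} + \frac{1}{6} \gamma_{123}
Answer: -\frac{1}{3}


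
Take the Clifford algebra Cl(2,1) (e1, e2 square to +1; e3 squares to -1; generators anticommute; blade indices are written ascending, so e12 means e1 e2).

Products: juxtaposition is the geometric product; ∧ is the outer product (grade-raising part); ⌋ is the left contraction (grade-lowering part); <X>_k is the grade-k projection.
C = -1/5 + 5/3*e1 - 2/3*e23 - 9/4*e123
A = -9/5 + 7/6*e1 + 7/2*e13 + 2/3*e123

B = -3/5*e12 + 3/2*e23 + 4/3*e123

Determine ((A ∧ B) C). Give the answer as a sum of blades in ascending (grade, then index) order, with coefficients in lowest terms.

step 1: 27/25*e12 - 27/10*e23 - 13/20*e123
step 2: 261/80 + 781/120*e1 - 9/5*e2 + 243/100*e3 - 27/125*e12 - 18/25*e13 - 163/300*e23 - 437/100*e123
Answer: 261/80 + 781/120*e1 - 9/5*e2 + 243/100*e3 - 27/125*e12 - 18/25*e13 - 163/300*e23 - 437/100*e123


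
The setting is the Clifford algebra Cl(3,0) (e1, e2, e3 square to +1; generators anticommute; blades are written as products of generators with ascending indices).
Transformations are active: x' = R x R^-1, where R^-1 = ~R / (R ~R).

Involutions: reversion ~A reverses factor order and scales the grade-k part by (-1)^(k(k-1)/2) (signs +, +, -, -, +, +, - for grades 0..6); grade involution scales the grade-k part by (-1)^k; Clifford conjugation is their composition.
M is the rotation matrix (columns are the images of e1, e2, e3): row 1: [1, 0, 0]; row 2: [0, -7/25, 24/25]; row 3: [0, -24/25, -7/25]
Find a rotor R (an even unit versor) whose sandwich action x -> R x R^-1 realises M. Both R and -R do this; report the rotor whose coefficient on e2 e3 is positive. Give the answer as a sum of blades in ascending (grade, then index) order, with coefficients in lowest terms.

Method: write R = a + b12*e1 e2 + b13*e1 e3 + b23*e2 e3 with a^2 + b12^2 + b13^2 + b23^2 = 1 (so R^-1 = ~R). Expanding the columns R e_j ~R gives tr M = 4a^2 - 1 and, from the antisymmetric part, M21 - M12 = -4a*b12, M13 - M31 = 4a*b13, M32 - M23 = -4a*b23.
Here tr M = 11/25, so a^2 = (1 + tr M)/4 = 9/25 and a = ±3/5. Taking a = 3/5: M21 - M12 = 0, M13 - M31 = 0, M32 - M23 = -48/25, giving b12 = 0, b13 = 0, b23 = 4/5, i.e. R = 3/5 + 4/5*e2 e3.
Its e2 e3 coefficient is already positive.
Answer: 3/5 + 4/5*e2 e3. Sheet selection: the two-to-one cover makes ±R indistinguishable at the matrix level (trace 11/25), so uniqueness comes from the required sign on e2 e3.


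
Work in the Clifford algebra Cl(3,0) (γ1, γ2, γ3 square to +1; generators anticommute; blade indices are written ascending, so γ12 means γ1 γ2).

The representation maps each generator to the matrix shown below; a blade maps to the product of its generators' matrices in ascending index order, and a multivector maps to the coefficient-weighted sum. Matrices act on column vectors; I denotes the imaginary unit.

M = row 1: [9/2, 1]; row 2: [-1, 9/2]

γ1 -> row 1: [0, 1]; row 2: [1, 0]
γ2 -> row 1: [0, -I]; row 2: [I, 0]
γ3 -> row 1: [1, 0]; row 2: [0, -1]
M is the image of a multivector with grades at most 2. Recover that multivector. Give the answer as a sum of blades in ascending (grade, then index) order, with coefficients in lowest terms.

Method: 1, rho(γ1), rho(γ2), rho(γ3) form a trace-orthogonal basis of the 2x2 complex matrices (tr(X Y) = 2 if X = Y, else 0), so M = m0*1 + m1*rho(γ1) + m2*rho(γ2) + m3*rho(γ3) with m0 = tr(M)/2 = 9/2, m1 = tr(M rho(γ1))/2 = 0, m2 = tr(M rho(γ2))/2 = I, m3 = tr(M rho(γ3))/2 = 0.
Multiplying table entries, the bivector images are rho(γ12) = I*rho(γ3), rho(γ13) = -I*rho(γ2), rho(γ23) = I*rho(γ1); with real blade coefficients the real parts of m0..m3 are the coefficients of 1, γ1, γ2, γ3 and the imaginary parts give the bivectors (γ23: Im m1, γ13: -Im m2, γ12: Im m3).
Answer: 9/2 - γ13


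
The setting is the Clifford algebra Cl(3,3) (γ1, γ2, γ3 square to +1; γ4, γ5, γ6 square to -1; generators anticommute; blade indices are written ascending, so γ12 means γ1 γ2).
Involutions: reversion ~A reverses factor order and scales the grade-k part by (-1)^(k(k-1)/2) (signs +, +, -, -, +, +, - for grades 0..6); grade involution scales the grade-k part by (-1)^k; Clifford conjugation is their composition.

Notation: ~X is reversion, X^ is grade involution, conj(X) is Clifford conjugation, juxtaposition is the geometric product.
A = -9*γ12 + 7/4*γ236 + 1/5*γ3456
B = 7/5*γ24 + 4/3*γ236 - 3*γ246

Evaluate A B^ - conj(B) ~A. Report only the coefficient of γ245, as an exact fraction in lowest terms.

first term: -7/3 - 63/5*γ14 + 21/4*γ34 + 12*γ136 - 27*γ146 + 3/5*γ235 - 4/15*γ245 - 49/20*γ346 - 7/25*γ2356
second term: -7/3 + 63/5*γ14 - 21/4*γ34 - 12*γ136 + 27*γ146 - 3/5*γ235 + 4/15*γ245 + 49/20*γ346 - 7/25*γ2356
Answer: -8/15


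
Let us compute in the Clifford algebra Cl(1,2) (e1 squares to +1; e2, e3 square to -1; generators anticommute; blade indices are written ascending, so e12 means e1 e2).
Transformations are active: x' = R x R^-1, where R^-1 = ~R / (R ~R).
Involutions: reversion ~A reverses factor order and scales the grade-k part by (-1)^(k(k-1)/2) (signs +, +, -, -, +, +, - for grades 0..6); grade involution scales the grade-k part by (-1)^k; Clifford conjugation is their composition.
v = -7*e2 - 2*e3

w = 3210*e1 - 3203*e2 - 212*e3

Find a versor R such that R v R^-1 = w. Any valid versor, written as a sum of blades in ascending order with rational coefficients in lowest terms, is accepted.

R = v + w = 3210*e1 - 3210*e2 - 214*e3 works: the equal norms (-53) guarantee its sandwich swaps v into w.
Answer: 3210*e1 - 3210*e2 - 214*e3


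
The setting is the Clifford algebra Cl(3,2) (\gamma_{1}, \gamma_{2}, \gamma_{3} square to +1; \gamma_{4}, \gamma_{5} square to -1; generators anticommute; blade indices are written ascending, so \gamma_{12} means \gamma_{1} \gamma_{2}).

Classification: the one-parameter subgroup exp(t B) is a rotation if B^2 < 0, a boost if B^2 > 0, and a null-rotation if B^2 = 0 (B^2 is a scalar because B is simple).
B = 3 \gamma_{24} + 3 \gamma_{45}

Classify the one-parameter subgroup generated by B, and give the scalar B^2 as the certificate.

B^2 term by term: the squares give (3)^2*(\gamma_{24})^2 + (3)^2*(\gamma_{45})^2 = 9*(+1) + 9*(-1) = 0 (each basis 2-blade squares to minus the product of its generators' squares); cross terms between blades sharing an index anticommute and cancel. So B^2 = 0.
Answer: null-rotation, certificate B^2 = 0. Why this suffices: the scalar 0 survives any versor conjugation, so its sign alone determines the class however B is presented.


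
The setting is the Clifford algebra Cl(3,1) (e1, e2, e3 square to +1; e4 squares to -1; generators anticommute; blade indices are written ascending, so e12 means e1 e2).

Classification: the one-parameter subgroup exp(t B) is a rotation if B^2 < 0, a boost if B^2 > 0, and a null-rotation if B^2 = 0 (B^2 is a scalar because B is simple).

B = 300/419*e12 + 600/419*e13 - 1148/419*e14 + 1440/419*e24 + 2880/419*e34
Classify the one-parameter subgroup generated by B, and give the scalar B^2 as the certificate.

B^2 term by term: the squares give (300/419)^2*(e12)^2 + (600/419)^2*(e13)^2 + (-1148/419)^2*(e14)^2 + (1440/419)^2*(e24)^2 + (2880/419)^2*(e34)^2 = 90000/175561*(-1) + 360000/175561*(-1) + 1317904/175561*(+1) + 2073600/175561*(+1) + 8294400/175561*(+1) = 64 (each basis 2-blade squares to minus the product of its generators' squares); cross terms between blades sharing an index anticommute and cancel; the commuting (index-disjoint) pairs give grade-4 terms 2*c*c'*(blade product), which cancel blade by blade — e1234: 1728000/175561 - 1728000/175561 = 0 — confirming B is simple. So B^2 = 64.
Answer: boost, certificate B^2 = 64. Key observation: B^2 = 64 is a conjugation invariant, so its sign decides the class regardless of the surface form of B.


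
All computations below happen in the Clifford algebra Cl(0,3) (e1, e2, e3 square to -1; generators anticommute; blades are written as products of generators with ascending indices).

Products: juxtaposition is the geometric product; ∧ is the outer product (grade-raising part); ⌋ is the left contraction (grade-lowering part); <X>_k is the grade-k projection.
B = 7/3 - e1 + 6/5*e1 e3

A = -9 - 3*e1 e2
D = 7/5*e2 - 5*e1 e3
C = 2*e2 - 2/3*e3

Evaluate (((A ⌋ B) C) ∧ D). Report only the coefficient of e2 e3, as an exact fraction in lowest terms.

step 1: -21 + 9*e1 - 54/5*e1 e3
step 2: -36/5*e1 - 42*e2 + 14*e3 + 18*e1 e2 - 6*e1 e3 + 108/5*e1 e2 e3
step 3: -252/25*e1 e2 - 98/5*e2 e3 - 1008/5*e1 e2 e3
Answer: -98/5


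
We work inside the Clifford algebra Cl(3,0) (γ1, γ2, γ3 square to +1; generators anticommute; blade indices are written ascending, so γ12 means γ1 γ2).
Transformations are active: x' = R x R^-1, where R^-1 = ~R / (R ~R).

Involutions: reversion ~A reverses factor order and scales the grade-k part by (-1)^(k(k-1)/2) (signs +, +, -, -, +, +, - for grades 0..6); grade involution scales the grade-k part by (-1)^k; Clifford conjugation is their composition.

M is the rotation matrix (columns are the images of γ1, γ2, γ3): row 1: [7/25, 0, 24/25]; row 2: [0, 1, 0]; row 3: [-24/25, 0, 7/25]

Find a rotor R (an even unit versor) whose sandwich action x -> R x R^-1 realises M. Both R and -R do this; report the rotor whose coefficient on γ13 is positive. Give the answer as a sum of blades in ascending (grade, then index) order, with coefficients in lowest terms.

Method: write R = a + b12*γ12 + b13*γ13 + b23*γ23 with a^2 + b12^2 + b13^2 + b23^2 = 1 (so R^-1 = ~R). Expanding the columns R e_j ~R gives tr M = 4a^2 - 1 and, from the antisymmetric part, M21 - M12 = -4a*b12, M13 - M31 = 4a*b13, M32 - M23 = -4a*b23.
Here tr M = 39/25, so a^2 = (1 + tr M)/4 = 16/25 and a = ±4/5. Taking a = 4/5: M21 - M12 = 0, M13 - M31 = 48/25, M32 - M23 = 0, giving b12 = 0, b13 = 3/5, b23 = 0, i.e. R = 4/5 + 3/5*γ13.
Its γ13 coefficient is already positive.
Answer: 4/5 + 3/5*γ13. Sheet selection: the two-to-one cover makes ±R indistinguishable at the matrix level (trace 39/25), so uniqueness comes from the required sign on γ13.


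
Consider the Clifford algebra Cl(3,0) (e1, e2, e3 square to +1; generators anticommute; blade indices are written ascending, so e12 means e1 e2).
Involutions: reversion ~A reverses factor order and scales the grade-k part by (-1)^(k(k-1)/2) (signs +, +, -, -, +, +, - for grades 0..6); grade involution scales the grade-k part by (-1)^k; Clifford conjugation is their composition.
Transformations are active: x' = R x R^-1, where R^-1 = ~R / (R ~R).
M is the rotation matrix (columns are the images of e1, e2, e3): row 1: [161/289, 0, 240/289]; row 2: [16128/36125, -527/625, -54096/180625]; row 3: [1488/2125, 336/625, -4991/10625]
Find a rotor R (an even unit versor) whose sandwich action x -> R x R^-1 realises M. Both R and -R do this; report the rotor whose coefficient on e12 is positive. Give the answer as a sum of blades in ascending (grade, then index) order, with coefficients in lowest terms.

Method: write R = a + b12*e12 + b13*e13 + b23*e23 with a^2 + b12^2 + b13^2 + b23^2 = 1 (so R^-1 = ~R). Expanding the columns R e_j ~R gives tr M = 4a^2 - 1 and, from the antisymmetric part, M21 - M12 = -4a*b12, M13 - M31 = 4a*b13, M32 - M23 = -4a*b23.
Here tr M = -5461/7225, so a^2 = (1 + tr M)/4 = 441/7225 and a = ±21/85. Taking a = 21/85: M21 - M12 = 16128/36125, M13 - M31 = 4704/36125, M32 - M23 = 6048/7225, giving b12 = -192/425, b13 = 56/425, b23 = -72/85, i.e. R = 21/85 - 192/425*e12 + 56/425*e13 - 72/85*e23.
Its e12 coefficient is negative, so report the other preimage -R.
Answer: -21/85 + 192/425*e12 - 56/425*e13 + 72/85*e23. Recall the cover is two-to-one: with M of trace -5461/7225, both preimages act alike, and the stated e12 sign chooses the sheet.


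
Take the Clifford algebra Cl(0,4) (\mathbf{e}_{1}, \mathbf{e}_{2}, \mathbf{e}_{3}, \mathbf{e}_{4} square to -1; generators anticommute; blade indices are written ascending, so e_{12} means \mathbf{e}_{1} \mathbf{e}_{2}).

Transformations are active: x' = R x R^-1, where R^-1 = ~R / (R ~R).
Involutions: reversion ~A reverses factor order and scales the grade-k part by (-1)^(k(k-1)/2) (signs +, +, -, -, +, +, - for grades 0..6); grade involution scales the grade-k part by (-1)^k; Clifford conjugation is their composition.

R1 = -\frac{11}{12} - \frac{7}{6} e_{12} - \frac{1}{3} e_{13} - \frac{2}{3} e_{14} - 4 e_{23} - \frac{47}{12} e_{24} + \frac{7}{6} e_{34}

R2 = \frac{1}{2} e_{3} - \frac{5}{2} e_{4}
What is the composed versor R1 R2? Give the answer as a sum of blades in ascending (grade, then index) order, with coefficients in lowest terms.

Distribute over the terms of R2 (each basis-blade product reordered to ascending indices, repeated generators contracted through their squares):
R1 (\frac{1}{2} e_{3}) = \frac{1}{6} e_{1} + 2 e_{2} - \frac{11}{24} e_{3} + \frac{7}{12} e_{4} - \frac{7}{12} e_{123} + \frac{1}{3} e_{134} + \frac{47}{24} e_{234}
R1 (-\frac{5}{2} e_{4}) = -\frac{5}{3} e_{1} - \frac{235}{24} e_{2} + \frac{35}{12} e_{3} + \frac{55}{24} e_{4} + \frac{35}{12} e_{124} + \frac{5}{6} e_{134} + 10 e_{234}
Summing the partial products and collecting blades:
Answer: -\frac{3}{2} e_{1} - \frac{187}{24} e_{2} + \frac{59}{24} e_{3} + \frac{23}{8} e_{4} - \frac{7}{12} e_{123} + \frac{35}{12} e_{124} + \frac{7}{6} e_{134} + \frac{287}{24} e_{234}


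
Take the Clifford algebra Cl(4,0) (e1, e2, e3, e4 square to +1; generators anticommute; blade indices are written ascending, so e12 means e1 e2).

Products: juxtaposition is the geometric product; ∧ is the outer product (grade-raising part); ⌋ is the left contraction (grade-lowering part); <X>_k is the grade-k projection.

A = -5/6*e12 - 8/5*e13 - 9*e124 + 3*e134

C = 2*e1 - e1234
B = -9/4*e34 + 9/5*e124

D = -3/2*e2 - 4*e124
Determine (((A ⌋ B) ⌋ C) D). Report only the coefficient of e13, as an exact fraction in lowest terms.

step 1: 81/5 + 3/2*e4
step 2: 162/5*e1 + 3/2*e123 - 81/5*e1234
step 3: -324/5*e3 - 243/5*e12 + 9/4*e13 - 648/5*e24 + 6*e34 + 243/10*e134
Answer: 9/4


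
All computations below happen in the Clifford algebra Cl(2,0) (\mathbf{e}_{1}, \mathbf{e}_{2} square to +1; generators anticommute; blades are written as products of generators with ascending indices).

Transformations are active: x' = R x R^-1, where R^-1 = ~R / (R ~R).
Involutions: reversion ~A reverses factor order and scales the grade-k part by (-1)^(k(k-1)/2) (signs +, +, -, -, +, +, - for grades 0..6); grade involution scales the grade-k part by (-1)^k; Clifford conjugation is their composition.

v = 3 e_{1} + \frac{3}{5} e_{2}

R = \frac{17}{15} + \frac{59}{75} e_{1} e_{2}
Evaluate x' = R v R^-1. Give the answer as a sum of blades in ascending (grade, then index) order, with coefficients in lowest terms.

~R = \frac{17}{15} - \frac{59}{75} e_{1} e_{2}, and R ~R = \frac{10706}{5625}, so R^-1 = ~R / (\frac{10706}{5625}).
R v = \frac{484}{125} e_{1} - \frac{42}{25} e_{2}
Answer: \frac{8625}{5353} e_{1} - \frac{69609}{26765} e_{2}


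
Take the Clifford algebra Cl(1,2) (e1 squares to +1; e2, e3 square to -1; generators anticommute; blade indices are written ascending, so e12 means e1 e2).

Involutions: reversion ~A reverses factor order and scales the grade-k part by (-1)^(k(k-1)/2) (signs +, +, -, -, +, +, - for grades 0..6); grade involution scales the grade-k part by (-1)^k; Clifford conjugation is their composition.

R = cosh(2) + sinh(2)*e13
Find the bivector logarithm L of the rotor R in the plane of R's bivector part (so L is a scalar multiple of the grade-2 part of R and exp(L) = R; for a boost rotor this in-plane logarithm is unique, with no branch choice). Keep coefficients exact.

The scalar part of R is cosh(2), which determines |rapidity| via cosh; the sign lives in the bivector part, and pairing them (bivector part over sinh of the rapidity = the plane) gives the unique in-plane L = rapidity * plane.
Concretely: cosh(rapidity) = cosh(2) gives rapidity = ±2, and since rapidity/sinh(rapidity) is even the sign is immaterial: L = (rapidity/sinh(rapidity)) * <R>_2 = (2/sinh(2)) * <R>_2.
Answer: 2*e13


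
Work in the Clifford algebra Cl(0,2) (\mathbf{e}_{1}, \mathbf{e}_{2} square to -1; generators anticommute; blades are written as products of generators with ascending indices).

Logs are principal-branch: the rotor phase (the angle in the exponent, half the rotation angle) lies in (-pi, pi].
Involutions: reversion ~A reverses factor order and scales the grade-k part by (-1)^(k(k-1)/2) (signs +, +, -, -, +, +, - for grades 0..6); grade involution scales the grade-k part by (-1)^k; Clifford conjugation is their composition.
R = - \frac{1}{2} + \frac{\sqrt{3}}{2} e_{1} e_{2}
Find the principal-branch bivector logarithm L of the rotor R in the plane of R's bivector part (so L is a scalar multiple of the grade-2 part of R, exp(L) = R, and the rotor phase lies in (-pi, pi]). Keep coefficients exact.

The scalar part of R is - \frac{1}{2}, so the principal-branch rotor phase is pinned; divide the bivector part by its sine to get the unit plane — L is the phase times that plane.
Concretely: cos(phase) = - \frac{1}{2} gives phase = ±\frac{2 \pi}{3}, and since phase/sin(phase) is even the sign is immaterial: L = (phase/sin(phase)) * <R>_2 = (\frac{4 \sqrt{3} \pi}{9}) * <R>_2.
Answer: \frac{2 \pi}{3} e_{1} e_{2}
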